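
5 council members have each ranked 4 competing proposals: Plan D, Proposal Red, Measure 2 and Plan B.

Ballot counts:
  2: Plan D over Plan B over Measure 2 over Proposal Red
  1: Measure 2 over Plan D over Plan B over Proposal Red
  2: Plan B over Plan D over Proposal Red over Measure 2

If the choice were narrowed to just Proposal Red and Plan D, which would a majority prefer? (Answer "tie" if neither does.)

Plan D

No ballot ranks Proposal Red above Plan D: 0.
Ballots ranking Plan D above Proposal Red: 5 − 0 = 5.
Plan D wins the head-to-head 5–0.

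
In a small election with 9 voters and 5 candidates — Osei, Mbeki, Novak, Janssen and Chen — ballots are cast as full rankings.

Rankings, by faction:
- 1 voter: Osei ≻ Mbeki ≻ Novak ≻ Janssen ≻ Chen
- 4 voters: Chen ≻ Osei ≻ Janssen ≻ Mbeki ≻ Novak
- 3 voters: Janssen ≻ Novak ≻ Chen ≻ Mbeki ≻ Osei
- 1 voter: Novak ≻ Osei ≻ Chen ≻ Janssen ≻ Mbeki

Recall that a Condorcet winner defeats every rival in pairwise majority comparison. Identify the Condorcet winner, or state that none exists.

none

Head-to-head results (9 voters):
Osei vs Mbeki: 6 to 3, Osei.
Osei vs Novak: Osei is ranked higher on 1+4 = 5 ballots, Novak on 4. Osei wins 5–4.
Osei vs Janssen: Osei is ranked higher on 1+4+1 = 6 ballots, Janssen on 3. Osei wins 6–3.
Osei vs Chen: 1+1 = 2 for Osei, 7 for Chen — Chen by 7–2.
Mbeki vs Novak: 5 to 4, Mbeki.
Mbeki vs Janssen: Mbeki is ranked higher on 1 ballot, Janssen on 8. Janssen wins 8–1.
Mbeki vs Chen: 1 for Mbeki, 8 for Chen — Chen by 8–1.
Novak vs Janssen: Novak is ranked higher on 1+1 = 2 ballots, Janssen on 7. Janssen wins 7–2.
Novak vs Chen: Novak preferred on 1+3+1 = 5 ballots; Novak wins 5–4.
Janssen vs Chen: 4 to 5, Chen.
Each candidate drops at least one matchup (Osei loses to Chen; Mbeki loses to Osei; Novak loses to Osei; Janssen loses to Osei; Chen loses to Novak); the cycle Osei > Novak > Chen > Osei rules out a Condorcet winner.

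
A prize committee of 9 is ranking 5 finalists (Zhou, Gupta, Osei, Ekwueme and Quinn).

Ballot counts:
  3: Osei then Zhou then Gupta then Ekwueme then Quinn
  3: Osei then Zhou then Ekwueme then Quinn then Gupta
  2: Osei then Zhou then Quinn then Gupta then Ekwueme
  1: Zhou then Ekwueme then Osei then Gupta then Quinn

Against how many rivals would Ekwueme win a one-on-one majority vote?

1

Ekwueme against each rival (9 jurors):
Ekwueme vs Zhou: Zhou wins 9–0.
Ekwueme vs Gupta: 4 to 5, Gupta.
Ekwueme–Osei: Osei 8–1.
Ekwueme vs Quinn: Ekwueme wins 7–2.
Ekwueme beats Quinn; loses to Zhou, Gupta, Osei — 1 pairwise win.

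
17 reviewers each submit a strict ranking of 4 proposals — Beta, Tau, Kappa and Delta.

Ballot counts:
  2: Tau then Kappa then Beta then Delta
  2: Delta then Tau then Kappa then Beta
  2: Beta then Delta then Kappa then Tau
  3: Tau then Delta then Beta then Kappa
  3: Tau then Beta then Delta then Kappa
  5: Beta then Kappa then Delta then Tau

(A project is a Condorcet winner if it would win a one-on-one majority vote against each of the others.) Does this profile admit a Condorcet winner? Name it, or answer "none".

Check each pair by majority over 17 ballots:
Beta vs Tau: Beta preferred on 2+5 = 7 ballots; Tau wins 10–7.
Beta vs Kappa: 13 to 4, Beta.
Beta vs Delta: 2+2+3+5 = 12 for Beta, 5 for Delta — Beta by 12–5.
Tau vs Kappa: 2+2+3+3 = 10 for Tau, 7 for Kappa — Tau by 10–7.
Tau vs Delta: Tau is ranked higher on 2+3+3 = 8 ballots, Delta on 9. Delta wins 9–8.
Kappa vs Delta: Kappa is ranked higher on 2+5 = 7 ballots, Delta on 10. Delta wins 10–7.
No project is unbeaten: Beta loses to Tau; Tau loses to Delta; Kappa loses to Beta; Delta loses to Beta. In particular Beta > Delta > Tau > Beta is a majority cycle — no Condorcet winner exists.

none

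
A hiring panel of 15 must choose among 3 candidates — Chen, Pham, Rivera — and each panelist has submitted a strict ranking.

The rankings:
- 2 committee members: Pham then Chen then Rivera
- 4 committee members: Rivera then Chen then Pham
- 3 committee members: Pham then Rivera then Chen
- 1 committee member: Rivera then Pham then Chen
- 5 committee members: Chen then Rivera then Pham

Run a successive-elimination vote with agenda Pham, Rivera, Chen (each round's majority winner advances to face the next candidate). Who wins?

Round 1: Pham vs Rivera — 5–10, Rivera advances.
Round 2: Rivera vs Chen — 8–7, Rivera advances.
The agenda winner is Rivera.

Rivera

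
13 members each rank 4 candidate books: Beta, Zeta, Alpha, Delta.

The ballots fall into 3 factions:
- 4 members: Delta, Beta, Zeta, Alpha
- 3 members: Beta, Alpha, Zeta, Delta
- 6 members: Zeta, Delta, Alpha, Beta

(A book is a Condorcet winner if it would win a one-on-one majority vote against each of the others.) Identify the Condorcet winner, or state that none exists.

Check each pair by majority over 13 ballots:
Beta vs Zeta: Beta preferred on 4+3 = 7 ballots; Beta wins 7–6.
Beta vs Alpha: 7 to 6, Beta.
Beta vs Delta: Beta is ranked higher on 3 ballots, Delta on 10. Delta wins 10–3.
Zeta vs Alpha: 10 to 3, Zeta.
Zeta vs Delta: 3+6 = 9 for Zeta, 4 for Delta — Zeta by 9–4.
Alpha vs Delta: Alpha preferred on 3 ballots; Delta wins 10–3.
No book is unbeaten: Beta loses to Delta; Zeta loses to Beta; Alpha loses to Beta; Delta loses to Zeta. In particular Beta > Zeta > Delta > Beta is a majority cycle — no Condorcet winner exists.

none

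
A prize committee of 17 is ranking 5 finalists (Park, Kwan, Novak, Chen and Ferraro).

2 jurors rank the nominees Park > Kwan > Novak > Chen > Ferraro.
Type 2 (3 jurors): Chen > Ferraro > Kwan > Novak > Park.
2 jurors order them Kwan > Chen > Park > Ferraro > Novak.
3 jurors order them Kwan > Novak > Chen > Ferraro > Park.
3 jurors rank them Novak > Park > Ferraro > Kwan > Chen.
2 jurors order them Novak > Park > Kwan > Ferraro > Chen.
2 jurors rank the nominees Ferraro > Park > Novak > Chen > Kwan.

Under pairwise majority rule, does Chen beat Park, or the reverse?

Ballots ranking Chen above Park: 3 + 2 + 3 = 8.
Ballots ranking Park above Chen: 17 − 8 = 9.
Park wins the head-to-head 9–8.

Park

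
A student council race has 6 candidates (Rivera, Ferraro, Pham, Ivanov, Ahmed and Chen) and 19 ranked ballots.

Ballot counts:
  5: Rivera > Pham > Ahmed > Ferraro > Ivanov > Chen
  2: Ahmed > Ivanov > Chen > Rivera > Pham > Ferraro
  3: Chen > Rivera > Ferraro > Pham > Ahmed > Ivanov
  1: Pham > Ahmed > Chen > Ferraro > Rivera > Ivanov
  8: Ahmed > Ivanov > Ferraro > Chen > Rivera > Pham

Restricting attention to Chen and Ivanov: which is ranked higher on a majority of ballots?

Ballots ranking Chen above Ivanov: 3 + 1 = 4.
Ballots ranking Ivanov above Chen: 19 − 4 = 15.
Ivanov wins the head-to-head 15–4.

Ivanov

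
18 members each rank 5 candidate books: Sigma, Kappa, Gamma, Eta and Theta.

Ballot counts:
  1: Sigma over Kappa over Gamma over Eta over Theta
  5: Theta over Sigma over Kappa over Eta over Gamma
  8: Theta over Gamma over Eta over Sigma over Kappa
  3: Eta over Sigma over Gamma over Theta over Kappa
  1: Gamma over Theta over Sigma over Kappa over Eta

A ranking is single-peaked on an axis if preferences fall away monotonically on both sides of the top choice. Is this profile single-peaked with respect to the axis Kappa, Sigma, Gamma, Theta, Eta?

Axis positions: Kappa=1, Sigma=2, Gamma=3, Theta=4, Eta=5.
Type 1: ranking walks positions 2-1-3-5-4; Eta is ranked above Theta even though Theta lies between Eta and the peak Sigma on the axis — preferences dip and rise again. Not single-peaked.
Type 2: ranking walks positions 4-2-1-5-3; Sigma is ranked above Gamma even though Gamma lies between Sigma and the peak Theta on the axis — preferences dip and rise again. Not single-peaked.
Type 3 (peak Theta at position 4): ranking walks positions 4-3-5-2-1, expanding outward from the peak — single-peaked.
Type 4: ranking walks positions 5-2-3-4-1; Sigma is ranked above Theta even though Theta lies between Sigma and the peak Eta on the axis — preferences dip and rise again. Not single-peaked.
Type 5 (peak Gamma at position 3): ranking walks positions 3-4-2-1-5, expanding outward from the peak — single-peaked.
Type 1 violates single-peakedness, so the profile is not single-peaked on this axis.

no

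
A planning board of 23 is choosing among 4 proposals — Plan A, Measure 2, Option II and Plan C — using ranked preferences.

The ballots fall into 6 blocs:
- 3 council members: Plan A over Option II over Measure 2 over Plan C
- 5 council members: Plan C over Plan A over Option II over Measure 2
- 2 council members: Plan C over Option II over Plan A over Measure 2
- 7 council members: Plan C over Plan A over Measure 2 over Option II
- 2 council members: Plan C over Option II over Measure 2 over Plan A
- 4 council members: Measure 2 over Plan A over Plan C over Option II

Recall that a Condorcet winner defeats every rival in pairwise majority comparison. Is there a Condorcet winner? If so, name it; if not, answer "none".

Check each pair by majority over 23 ballots:
Plan A vs Measure 2: Plan A wins 17–6.
Plan A–Option II: Plan A 19–4.
Plan A vs Plan C: Plan C, 16–7.
Measure 2 vs Option II: Option II wins 12–11.
Measure 2 vs Plan C: Plan C, 16–7.
Option II vs Plan C: Plan C, 20–3.
Plan C beats each of Plan A, Measure 2, Option II — Plan C is the Condorcet winner.

Plan C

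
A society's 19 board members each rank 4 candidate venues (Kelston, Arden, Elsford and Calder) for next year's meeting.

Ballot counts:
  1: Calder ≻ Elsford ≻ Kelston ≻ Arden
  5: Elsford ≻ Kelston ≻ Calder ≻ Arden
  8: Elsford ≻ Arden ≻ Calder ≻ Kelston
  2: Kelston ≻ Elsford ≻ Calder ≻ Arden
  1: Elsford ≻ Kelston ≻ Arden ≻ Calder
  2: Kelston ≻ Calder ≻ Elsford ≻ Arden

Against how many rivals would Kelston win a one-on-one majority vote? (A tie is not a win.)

Kelston against each rival (19 organisers):
Kelston vs Arden: Kelston preferred on 1+5+2+1+2 = 11 ballots; Kelston wins 11–8.
Kelston vs Elsford: Kelston preferred on 2+2 = 4 ballots; Elsford wins 15–4.
Kelston vs Calder: Kelston preferred on 5+2+1+2 = 10 ballots; Kelston wins 10–9.
Kelston beats Arden, Calder; loses to Elsford — 2 pairwise wins.

2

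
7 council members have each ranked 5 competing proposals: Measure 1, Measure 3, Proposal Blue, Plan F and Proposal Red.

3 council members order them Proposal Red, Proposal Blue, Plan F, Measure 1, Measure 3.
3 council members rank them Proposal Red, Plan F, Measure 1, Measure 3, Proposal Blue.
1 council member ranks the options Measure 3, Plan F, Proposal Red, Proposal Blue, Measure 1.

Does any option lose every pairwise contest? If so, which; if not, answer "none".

none

Head-to-head results (7 council members):
Measure 1 vs Measure 3: Measure 1, 6–1.
Measure 1–Proposal Blue: Proposal Blue 4–3.
Measure 1 vs Plan F: Plan F wins 7–0.
Measure 1 vs Proposal Red: Measure 1 is ranked higher on 0 ballots, Proposal Red on 7. Proposal Red wins 7–0.
Measure 3–Proposal Blue: Measure 3 4–3.
Measure 3 vs Plan F: 1 to 6, Plan F.
Measure 3 vs Proposal Red: Measure 3 preferred on 1 ballot; Proposal Red wins 6–1.
Proposal Blue vs Plan F: Plan F wins 4–3.
Proposal Blue vs Proposal Red: 0 for Proposal Blue, 7 for Proposal Red — Proposal Red by 7–0.
Plan F vs Proposal Red: 1 to 6, Proposal Red.
Every option wins at least one matchup (Measure 1 beats Measure 3; Measure 3 beats Proposal Blue; Proposal Blue beats Measure 1; Plan F beats Measure 1; Proposal Red beats Measure 1), so there is no Condorcet loser.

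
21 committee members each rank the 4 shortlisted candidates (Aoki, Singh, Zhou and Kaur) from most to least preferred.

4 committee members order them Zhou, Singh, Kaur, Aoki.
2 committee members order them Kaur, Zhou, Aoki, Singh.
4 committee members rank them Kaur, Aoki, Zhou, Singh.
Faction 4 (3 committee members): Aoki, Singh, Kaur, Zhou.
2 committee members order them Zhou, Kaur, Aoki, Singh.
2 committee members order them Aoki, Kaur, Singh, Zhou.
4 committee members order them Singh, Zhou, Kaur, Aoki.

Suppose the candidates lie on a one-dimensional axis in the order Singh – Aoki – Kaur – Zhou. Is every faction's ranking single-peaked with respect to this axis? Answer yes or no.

Axis positions: Singh=1, Aoki=2, Kaur=3, Zhou=4.
Faction 1: ranking walks positions 4-1-3-2; Singh is ranked above Kaur even though Kaur lies between Singh and the peak Zhou on the axis — preferences dip and rise again. Not single-peaked.
Faction 2 (peak Kaur at position 3): ranking walks positions 3-4-2-1, expanding outward from the peak — single-peaked.
Faction 3 (peak Kaur at position 3): ranking walks positions 3-2-4-1, expanding outward from the peak — single-peaked.
Faction 4 (peak Aoki at position 2): ranking walks positions 2-1-3-4, expanding outward from the peak — single-peaked.
Faction 5 (peak Zhou at position 4): ranking walks positions 4-3-2-1, expanding outward from the peak — single-peaked.
Faction 6 (peak Aoki at position 2): ranking walks positions 2-3-1-4, expanding outward from the peak — single-peaked.
Faction 7: ranking walks positions 1-4-3-2; Zhou is ranked above Aoki even though Aoki lies between Zhou and the peak Singh on the axis — preferences dip and rise again. Not single-peaked.
Faction 1 violates single-peakedness, so the profile is not single-peaked on this axis.

no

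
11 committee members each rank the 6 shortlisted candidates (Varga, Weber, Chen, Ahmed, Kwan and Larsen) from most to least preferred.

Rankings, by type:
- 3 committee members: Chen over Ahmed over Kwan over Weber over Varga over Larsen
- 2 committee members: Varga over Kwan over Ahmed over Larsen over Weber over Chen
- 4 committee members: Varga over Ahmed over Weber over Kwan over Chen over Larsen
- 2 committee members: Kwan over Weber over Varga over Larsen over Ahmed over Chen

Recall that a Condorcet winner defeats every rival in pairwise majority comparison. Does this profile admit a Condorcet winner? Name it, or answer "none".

Pairwise majorities:
Varga vs Weber: Varga wins 6–5.
Varga vs Chen: Varga, 8–3.
Varga vs Ahmed: Varga wins 8–3.
Varga–Kwan: Varga 6–5.
Varga–Larsen: Varga 11–0.
Weber vs Chen: Weber, 8–3.
Weber–Ahmed: Ahmed 9–2.
Weber vs Kwan: Kwan wins 7–4.
Weber vs Larsen: Weber wins 9–2.
Chen vs Ahmed: Ahmed, 8–3.
Chen vs Kwan: Kwan wins 8–3.
Chen vs Larsen: Chen, 7–4.
Ahmed–Kwan: Ahmed 7–4.
Ahmed–Larsen: Ahmed 9–2.
Kwan vs Larsen: Kwan wins 11–0.
Varga defeats every rival head-to-head and is the Condorcet winner.

Varga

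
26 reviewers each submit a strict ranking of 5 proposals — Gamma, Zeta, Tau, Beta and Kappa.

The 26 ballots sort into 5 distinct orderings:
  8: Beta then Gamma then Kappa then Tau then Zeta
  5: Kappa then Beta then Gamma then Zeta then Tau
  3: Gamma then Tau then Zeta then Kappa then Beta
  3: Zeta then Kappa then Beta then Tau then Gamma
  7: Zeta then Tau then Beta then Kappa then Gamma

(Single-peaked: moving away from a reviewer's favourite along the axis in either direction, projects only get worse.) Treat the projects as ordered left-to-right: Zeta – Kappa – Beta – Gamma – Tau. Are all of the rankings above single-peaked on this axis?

no

Axis positions: Zeta=1, Kappa=2, Beta=3, Gamma=4, Tau=5.
Bloc 1 (peak Beta at position 3): ranking walks positions 3-4-2-5-1, expanding outward from the peak — single-peaked.
Bloc 2 (peak Kappa at position 2): ranking walks positions 2-3-4-1-5, expanding outward from the peak — single-peaked.
Bloc 3: ranking walks positions 4-5-1-2-3; Zeta is ranked above Beta even though Beta lies between Zeta and the peak Gamma on the axis — preferences dip and rise again. Not single-peaked.
Bloc 4: ranking walks positions 1-2-3-5-4; Tau is ranked above Gamma even though Gamma lies between Tau and the peak Zeta on the axis — preferences dip and rise again. Not single-peaked.
Bloc 5: ranking walks positions 1-5-3-2-4; Tau is ranked above Kappa even though Kappa lies between Tau and the peak Zeta on the axis — preferences dip and rise again. Not single-peaked.
Bloc 3 violates single-peakedness, so the profile is not single-peaked on this axis.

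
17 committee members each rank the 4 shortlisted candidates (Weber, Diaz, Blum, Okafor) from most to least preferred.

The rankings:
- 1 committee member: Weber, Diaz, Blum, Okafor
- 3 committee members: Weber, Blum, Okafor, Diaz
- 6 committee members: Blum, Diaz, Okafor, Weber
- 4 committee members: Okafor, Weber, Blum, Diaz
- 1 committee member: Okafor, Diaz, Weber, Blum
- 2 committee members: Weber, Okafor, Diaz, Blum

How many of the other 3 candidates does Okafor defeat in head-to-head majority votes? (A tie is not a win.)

2

Okafor against each rival (17 committee members):
Okafor vs Weber: Okafor preferred on 6+4+1 = 11 ballots; Okafor wins 11–6.
Okafor vs Diaz: 10 to 7, Okafor.
Okafor vs Blum: 7 to 10, Blum.
Okafor beats Weber, Diaz; loses to Blum — 2 pairwise wins.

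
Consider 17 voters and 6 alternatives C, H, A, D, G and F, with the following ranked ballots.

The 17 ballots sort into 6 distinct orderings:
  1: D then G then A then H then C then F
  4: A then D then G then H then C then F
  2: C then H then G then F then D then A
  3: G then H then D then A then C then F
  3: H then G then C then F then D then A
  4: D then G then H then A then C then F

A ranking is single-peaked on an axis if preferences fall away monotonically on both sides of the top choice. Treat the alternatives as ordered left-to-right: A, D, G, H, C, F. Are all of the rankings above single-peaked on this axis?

yes

Axis positions: A=1, D=2, G=3, H=4, C=5, F=6.
Bloc 1 (peak D at position 2): ranking walks positions 2-3-1-4-5-6, expanding outward from the peak — single-peaked.
Bloc 2 (peak A at position 1): ranking walks positions 1-2-3-4-5-6, expanding outward from the peak — single-peaked.
Bloc 3 (peak C at position 5): ranking walks positions 5-4-3-6-2-1, expanding outward from the peak — single-peaked.
Bloc 4 (peak G at position 3): ranking walks positions 3-4-2-1-5-6, expanding outward from the peak — single-peaked.
Bloc 5 (peak H at position 4): ranking walks positions 4-3-5-6-2-1, expanding outward from the peak — single-peaked.
Bloc 6 (peak D at position 2): ranking walks positions 2-3-4-1-5-6, expanding outward from the peak — single-peaked.
Every ranking is single-peaked on this axis.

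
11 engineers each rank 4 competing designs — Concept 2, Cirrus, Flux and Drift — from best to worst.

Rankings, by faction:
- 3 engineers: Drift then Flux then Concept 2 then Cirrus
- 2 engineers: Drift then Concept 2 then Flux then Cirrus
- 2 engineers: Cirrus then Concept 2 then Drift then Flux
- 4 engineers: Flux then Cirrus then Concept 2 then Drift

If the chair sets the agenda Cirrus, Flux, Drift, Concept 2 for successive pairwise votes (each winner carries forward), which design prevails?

Concept 2

Round 1: Cirrus vs Flux — 2–9, Flux advances.
Round 2: Flux vs Drift — 4–7, Drift advances.
Round 3: Drift vs Concept 2 — 5–6, Concept 2 advances.
The agenda winner is Concept 2.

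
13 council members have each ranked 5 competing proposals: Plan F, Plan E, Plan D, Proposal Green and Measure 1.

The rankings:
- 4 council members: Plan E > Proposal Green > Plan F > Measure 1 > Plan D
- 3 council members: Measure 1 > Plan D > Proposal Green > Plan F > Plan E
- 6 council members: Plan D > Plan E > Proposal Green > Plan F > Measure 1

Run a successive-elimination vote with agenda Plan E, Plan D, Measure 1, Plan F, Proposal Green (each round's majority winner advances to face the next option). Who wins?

Proposal Green

Round 1: Plan E vs Plan D — 4–9, Plan D advances.
Round 2: Plan D vs Measure 1 — 6–7, Measure 1 advances.
Round 3: Measure 1 vs Plan F — 3–10, Plan F advances.
Round 4: Plan F vs Proposal Green — 0–13, Proposal Green advances.
Proposal Green survives the agenda.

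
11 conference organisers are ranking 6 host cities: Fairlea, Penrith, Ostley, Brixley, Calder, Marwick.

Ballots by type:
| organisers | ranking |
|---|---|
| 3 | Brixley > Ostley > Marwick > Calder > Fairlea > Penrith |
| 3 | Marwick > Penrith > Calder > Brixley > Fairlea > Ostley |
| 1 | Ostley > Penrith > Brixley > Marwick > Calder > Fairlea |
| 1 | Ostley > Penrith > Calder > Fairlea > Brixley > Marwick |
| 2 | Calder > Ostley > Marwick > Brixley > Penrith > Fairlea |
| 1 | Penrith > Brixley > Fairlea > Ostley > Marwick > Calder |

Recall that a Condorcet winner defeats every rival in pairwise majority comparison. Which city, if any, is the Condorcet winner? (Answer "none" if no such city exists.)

Check each pair by majority over 11 ballots:
Fairlea vs Penrith: Fairlea is ranked higher on 3 ballots, Penrith on 8. Penrith wins 8–3.
Fairlea vs Ostley: Ostley, 7–4.
Fairlea vs Brixley: 1 for Fairlea, 10 for Brixley — Brixley by 10–1.
Fairlea vs Calder: 1 for Fairlea, 10 for Calder — Calder by 10–1.
Fairlea vs Marwick: Fairlea is ranked higher on 1+1 = 2 ballots, Marwick on 9. Marwick wins 9–2.
Penrith vs Ostley: Ostley, 7–4.
Penrith vs Brixley: 6 to 5, Penrith.
Penrith vs Calder: Penrith, 6–5.
Penrith vs Marwick: Marwick, 8–3.
Ostley vs Brixley: Brixley wins 7–4.
Ostley vs Calder: Ostley, 6–5.
Ostley vs Marwick: 8 to 3, Ostley.
Brixley vs Calder: 3+1+1 = 5 for Brixley, 6 for Calder — Calder by 6–5.
Brixley vs Marwick: 3+1+1+1 = 6 for Brixley, 5 for Marwick — Brixley by 6–5.
Calder vs Marwick: Marwick, 8–3.
Every city loses at least once (Fairlea loses to Penrith; Penrith loses to Ostley; Ostley loses to Brixley; Brixley loses to Penrith; Calder loses to Penrith; Marwick loses to Ostley). The majority relation contains the cycle Penrith beats Brixley beats Ostley beats Penrith, so there is no Condorcet winner.

none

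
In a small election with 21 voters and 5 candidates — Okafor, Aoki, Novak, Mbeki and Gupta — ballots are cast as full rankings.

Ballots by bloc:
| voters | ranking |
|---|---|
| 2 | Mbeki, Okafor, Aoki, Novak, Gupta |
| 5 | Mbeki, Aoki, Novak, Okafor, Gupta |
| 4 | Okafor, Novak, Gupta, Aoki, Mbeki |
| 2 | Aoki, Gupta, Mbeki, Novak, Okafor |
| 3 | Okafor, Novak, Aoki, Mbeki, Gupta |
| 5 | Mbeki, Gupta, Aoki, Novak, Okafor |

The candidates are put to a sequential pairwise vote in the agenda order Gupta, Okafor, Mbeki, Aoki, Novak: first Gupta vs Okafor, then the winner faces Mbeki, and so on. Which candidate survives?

Round 1: Gupta vs Okafor — 7–14, Okafor advances.
Round 2: Okafor vs Mbeki — 7–14, Mbeki advances.
Round 3: Mbeki vs Aoki — 12–9, Mbeki advances.
Round 4: Mbeki vs Novak — 14–7, Mbeki advances.
Mbeki survives the agenda.

Mbeki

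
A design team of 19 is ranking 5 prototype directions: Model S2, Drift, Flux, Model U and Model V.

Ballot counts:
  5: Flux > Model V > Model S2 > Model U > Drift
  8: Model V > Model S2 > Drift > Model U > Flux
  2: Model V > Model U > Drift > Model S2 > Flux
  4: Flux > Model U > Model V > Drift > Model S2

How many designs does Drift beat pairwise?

Drift against each rival (19 engineers):
Drift vs Model S2: Drift is ranked higher on 2+4 = 6 ballots, Model S2 on 13. Model S2 wins 13–6.
Drift vs Flux: Drift is ranked higher on 8+2 = 10 ballots, Flux on 9. Drift wins 10–9.
Drift vs Model U: Drift is ranked higher on 8 ballots, Model U on 11. Model U wins 11–8.
Drift vs Model V: Model V, 19–0.
Drift beats Flux; loses to Model S2, Model U, Model V — 1 pairwise win.

1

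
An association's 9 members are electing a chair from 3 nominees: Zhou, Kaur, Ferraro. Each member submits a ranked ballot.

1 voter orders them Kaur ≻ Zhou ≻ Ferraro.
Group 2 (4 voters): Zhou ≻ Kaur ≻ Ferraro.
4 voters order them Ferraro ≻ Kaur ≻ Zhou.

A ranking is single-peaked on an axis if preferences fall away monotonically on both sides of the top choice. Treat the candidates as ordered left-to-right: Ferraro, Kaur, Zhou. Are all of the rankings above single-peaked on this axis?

yes

Axis positions: Ferraro=1, Kaur=2, Zhou=3.
Group 1 (peak Kaur at position 2): ranking walks positions 2-3-1, expanding outward from the peak — single-peaked.
Group 2 (peak Zhou at position 3): ranking walks positions 3-2-1, expanding outward from the peak — single-peaked.
Group 3 (peak Ferraro at position 1): ranking walks positions 1-2-3, expanding outward from the peak — single-peaked.
Every ranking is single-peaked on this axis.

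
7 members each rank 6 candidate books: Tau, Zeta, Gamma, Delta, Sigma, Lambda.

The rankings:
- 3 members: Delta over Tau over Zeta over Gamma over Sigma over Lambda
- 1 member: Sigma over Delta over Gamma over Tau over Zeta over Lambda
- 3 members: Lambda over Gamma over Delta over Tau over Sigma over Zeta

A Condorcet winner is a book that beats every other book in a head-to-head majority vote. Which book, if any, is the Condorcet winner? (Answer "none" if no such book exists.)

Head-to-head results (7 members):
Tau vs Zeta: Tau preferred on 3+1+3 = 7 ballots; Tau wins 7–0.
Tau vs Gamma: 3 to 4, Gamma.
Tau vs Delta: 0 for Tau, 7 for Delta — Delta by 7–0.
Tau vs Sigma: 3+3 = 6 for Tau, 1 for Sigma — Tau by 6–1.
Tau vs Lambda: Tau preferred on 3+1 = 4 ballots; Tau wins 4–3.
Zeta vs Gamma: 3 for Zeta, 4 for Gamma — Gamma by 4–3.
Zeta vs Delta: 0 to 7, Delta.
Zeta vs Sigma: 3 for Zeta, 4 for Sigma — Sigma by 4–3.
Zeta vs Lambda: 4 to 3, Zeta.
Gamma vs Delta: 3 for Gamma, 4 for Delta — Delta by 4–3.
Gamma vs Sigma: 3+3 = 6 for Gamma, 1 for Sigma — Gamma by 6–1.
Gamma vs Lambda: 4 to 3, Gamma.
Delta vs Sigma: Delta preferred on 3+3 = 6 ballots; Delta wins 6–1.
Delta vs Lambda: 4 to 3, Delta.
Sigma vs Lambda: Sigma preferred on 3+1 = 4 ballots; Sigma wins 4–3.
Delta beats each of Tau, Zeta, Gamma, Sigma, Lambda — Delta is the Condorcet winner.

Delta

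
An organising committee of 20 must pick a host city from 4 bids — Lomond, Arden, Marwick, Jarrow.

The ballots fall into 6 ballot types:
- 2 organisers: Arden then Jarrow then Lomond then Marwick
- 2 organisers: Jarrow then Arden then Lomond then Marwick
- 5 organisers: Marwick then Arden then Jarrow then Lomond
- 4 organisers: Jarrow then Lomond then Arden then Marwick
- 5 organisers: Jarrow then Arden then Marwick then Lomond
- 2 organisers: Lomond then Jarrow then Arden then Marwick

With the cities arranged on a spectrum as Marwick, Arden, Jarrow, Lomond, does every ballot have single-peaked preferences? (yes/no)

Axis positions: Marwick=1, Arden=2, Jarrow=3, Lomond=4.
Ballot type 1 (peak Arden at position 2): ranking walks positions 2-3-4-1, expanding outward from the peak — single-peaked.
Ballot type 2 (peak Jarrow at position 3): ranking walks positions 3-2-4-1, expanding outward from the peak — single-peaked.
Ballot type 3 (peak Marwick at position 1): ranking walks positions 1-2-3-4, expanding outward from the peak — single-peaked.
Ballot type 4 (peak Jarrow at position 3): ranking walks positions 3-4-2-1, expanding outward from the peak — single-peaked.
Ballot type 5 (peak Jarrow at position 3): ranking walks positions 3-2-1-4, expanding outward from the peak — single-peaked.
Ballot type 6 (peak Lomond at position 4): ranking walks positions 4-3-2-1, expanding outward from the peak — single-peaked.
Every ranking is single-peaked on this axis.

yes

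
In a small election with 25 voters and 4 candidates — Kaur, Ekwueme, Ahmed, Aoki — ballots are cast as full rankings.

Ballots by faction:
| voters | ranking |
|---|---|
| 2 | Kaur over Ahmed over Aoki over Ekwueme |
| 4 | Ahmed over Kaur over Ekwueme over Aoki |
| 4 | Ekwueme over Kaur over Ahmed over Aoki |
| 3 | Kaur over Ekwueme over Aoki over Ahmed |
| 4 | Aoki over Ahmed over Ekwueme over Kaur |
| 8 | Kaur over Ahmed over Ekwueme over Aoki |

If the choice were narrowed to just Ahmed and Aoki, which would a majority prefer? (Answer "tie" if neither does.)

Ballots ranking Ahmed above Aoki: 2 + 4 + 4 + 8 = 18.
Ballots ranking Aoki above Ahmed: 25 − 18 = 7.
Ahmed wins the head-to-head 18–7.

Ahmed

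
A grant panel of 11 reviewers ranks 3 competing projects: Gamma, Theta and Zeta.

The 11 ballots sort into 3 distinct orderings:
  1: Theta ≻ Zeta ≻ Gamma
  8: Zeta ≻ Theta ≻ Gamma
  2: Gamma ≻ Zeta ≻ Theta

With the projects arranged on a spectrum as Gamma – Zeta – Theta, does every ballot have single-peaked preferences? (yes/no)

yes

Axis positions: Gamma=1, Zeta=2, Theta=3.
Cluster 1 (peak Theta at position 3): ranking walks positions 3-2-1, expanding outward from the peak — single-peaked.
Cluster 2 (peak Zeta at position 2): ranking walks positions 2-3-1, expanding outward from the peak — single-peaked.
Cluster 3 (peak Gamma at position 1): ranking walks positions 1-2-3, expanding outward from the peak — single-peaked.
Every ranking is single-peaked on this axis.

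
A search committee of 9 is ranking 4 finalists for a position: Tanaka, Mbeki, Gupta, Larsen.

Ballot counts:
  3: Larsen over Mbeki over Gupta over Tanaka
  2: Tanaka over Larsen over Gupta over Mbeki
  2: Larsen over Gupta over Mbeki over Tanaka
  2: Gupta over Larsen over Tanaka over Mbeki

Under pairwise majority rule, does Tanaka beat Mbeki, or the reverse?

Ballots ranking Tanaka above Mbeki: 2 + 2 = 4.
Ballots ranking Mbeki above Tanaka: 9 − 4 = 5.
Mbeki wins the head-to-head 5–4.

Mbeki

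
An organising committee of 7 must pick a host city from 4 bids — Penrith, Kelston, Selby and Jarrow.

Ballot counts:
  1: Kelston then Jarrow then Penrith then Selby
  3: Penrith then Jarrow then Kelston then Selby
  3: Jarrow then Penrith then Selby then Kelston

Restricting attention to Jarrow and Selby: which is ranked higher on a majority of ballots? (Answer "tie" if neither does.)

Ballots ranking Jarrow above Selby: 1 + 3 + 3 = 7.
Ballots ranking Selby above Jarrow: 7 − 7 = 0.
Jarrow wins the head-to-head 7–0.

Jarrow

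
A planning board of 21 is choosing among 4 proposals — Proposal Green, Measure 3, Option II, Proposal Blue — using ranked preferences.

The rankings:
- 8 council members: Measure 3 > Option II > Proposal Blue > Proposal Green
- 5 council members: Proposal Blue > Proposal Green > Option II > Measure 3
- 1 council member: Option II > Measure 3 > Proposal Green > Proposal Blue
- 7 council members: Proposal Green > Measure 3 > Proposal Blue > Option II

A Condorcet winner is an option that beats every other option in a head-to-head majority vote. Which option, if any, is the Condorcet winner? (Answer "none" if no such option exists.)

none

Pairwise majorities:
Proposal Green vs Measure 3: Proposal Green is ranked higher on 5+7 = 12 ballots, Measure 3 on 9. Proposal Green wins 12–9.
Proposal Green vs Option II: Proposal Green, 12–9.
Proposal Green vs Proposal Blue: 1+7 = 8 for Proposal Green, 13 for Proposal Blue — Proposal Blue by 13–8.
Measure 3 vs Option II: Measure 3, 15–6.
Measure 3 vs Proposal Blue: Measure 3 is ranked higher on 8+1+7 = 16 ballots, Proposal Blue on 5. Measure 3 wins 16–5.
Option II vs Proposal Blue: Proposal Blue wins 12–9.
No option is unbeaten: Proposal Green loses to Proposal Blue; Measure 3 loses to Proposal Green; Option II loses to Proposal Green; Proposal Blue loses to Measure 3. In particular Proposal Green → Measure 3 → Proposal Blue → Proposal Green is a majority cycle — no Condorcet winner exists.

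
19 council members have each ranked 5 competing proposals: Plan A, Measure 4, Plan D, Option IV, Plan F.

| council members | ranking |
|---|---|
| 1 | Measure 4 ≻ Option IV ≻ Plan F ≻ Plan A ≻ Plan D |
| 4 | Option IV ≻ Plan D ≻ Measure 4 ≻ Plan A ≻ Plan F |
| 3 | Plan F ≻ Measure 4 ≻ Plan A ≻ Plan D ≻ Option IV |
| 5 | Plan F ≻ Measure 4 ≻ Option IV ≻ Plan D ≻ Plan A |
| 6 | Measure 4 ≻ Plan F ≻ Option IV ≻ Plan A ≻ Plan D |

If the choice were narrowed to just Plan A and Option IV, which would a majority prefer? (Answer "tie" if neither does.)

Ballots ranking Plan A above Option IV: 3.
Ballots ranking Option IV above Plan A: 19 − 3 = 16.
Option IV wins the head-to-head 16–3.

Option IV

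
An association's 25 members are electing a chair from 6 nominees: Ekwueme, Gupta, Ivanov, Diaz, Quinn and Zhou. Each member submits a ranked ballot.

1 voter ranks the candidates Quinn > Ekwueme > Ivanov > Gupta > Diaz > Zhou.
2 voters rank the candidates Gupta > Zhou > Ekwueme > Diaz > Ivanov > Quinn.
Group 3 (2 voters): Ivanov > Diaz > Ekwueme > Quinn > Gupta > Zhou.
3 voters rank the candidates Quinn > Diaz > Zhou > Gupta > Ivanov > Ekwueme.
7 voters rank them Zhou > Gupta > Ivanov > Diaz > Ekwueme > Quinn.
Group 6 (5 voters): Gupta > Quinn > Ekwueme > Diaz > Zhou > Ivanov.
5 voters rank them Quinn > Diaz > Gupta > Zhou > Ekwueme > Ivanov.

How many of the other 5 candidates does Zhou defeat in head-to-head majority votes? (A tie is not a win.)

Zhou against each rival (25 voters):
Zhou–Ekwueme: Zhou 17–8.
Zhou vs Gupta: Gupta, 15–10.
Zhou vs Ivanov: Zhou is ranked higher on 2+3+7+5+5 = 22 ballots, Ivanov on 3. Zhou wins 22–3.
Zhou vs Diaz: Zhou is ranked higher on 2+7 = 9 ballots, Diaz on 16. Diaz wins 16–9.
Zhou vs Quinn: Quinn, 16–9.
Zhou beats Ekwueme, Ivanov; loses to Gupta, Diaz, Quinn — 2 pairwise wins.

2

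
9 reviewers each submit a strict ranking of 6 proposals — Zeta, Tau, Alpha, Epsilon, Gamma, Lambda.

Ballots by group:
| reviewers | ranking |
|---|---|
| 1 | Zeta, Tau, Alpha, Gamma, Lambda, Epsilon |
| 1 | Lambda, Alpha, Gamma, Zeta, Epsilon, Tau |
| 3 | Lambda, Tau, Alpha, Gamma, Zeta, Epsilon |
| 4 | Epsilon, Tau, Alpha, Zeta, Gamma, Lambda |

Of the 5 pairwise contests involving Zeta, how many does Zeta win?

3

Zeta against each rival (9 reviewers):
Zeta vs Tau: 1+1 = 2 for Zeta, 7 for Tau — Tau by 7–2.
Zeta vs Alpha: Zeta preferred on 1 ballot; Alpha wins 8–1.
Zeta vs Epsilon: Zeta is ranked higher on 1+1+3 = 5 ballots, Epsilon on 4. Zeta wins 5–4.
Zeta vs Gamma: 5 to 4, Zeta.
Zeta vs Lambda: 5 to 4, Zeta.
Zeta beats Epsilon, Gamma, Lambda; loses to Tau, Alpha — 3 pairwise wins.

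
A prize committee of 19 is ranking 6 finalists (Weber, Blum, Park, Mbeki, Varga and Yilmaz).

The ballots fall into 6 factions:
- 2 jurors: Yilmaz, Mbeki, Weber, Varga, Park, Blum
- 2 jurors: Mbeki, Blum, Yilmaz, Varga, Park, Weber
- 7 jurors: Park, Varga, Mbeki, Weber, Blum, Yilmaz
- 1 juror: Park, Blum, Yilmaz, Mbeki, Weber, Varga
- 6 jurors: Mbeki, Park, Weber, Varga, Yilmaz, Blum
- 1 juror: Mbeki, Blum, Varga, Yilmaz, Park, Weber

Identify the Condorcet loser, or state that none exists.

Yilmaz

Head-to-head results (19 jurors):
Weber vs Blum: Weber is ranked higher on 2+7+6 = 15 ballots, Blum on 4. Weber wins 15–4.
Weber vs Park: 2 for Weber, 17 for Park — Park by 17–2.
Weber vs Mbeki: Mbeki, 19–0.
Weber vs Varga: Weber is ranked higher on 2+1+6 = 9 ballots, Varga on 10. Varga wins 10–9.
Weber vs Yilmaz: Weber preferred on 7+6 = 13 ballots; Weber wins 13–6.
Blum–Park: Park 16–3.
Blum vs Mbeki: Blum preferred on 1 ballot; Mbeki wins 18–1.
Blum–Varga: Varga 15–4.
Blum vs Yilmaz: Blum preferred on 2+7+1+1 = 11 ballots; Blum wins 11–8.
Park vs Mbeki: Mbeki wins 11–8.
Park–Varga: Park 14–5.
Park vs Yilmaz: Park, 14–5.
Mbeki vs Varga: Mbeki wins 12–7.
Mbeki vs Yilmaz: Mbeki wins 16–3.
Varga vs Yilmaz: Varga wins 14–5.
Yilmaz loses to every other nominee — it is the Condorcet loser.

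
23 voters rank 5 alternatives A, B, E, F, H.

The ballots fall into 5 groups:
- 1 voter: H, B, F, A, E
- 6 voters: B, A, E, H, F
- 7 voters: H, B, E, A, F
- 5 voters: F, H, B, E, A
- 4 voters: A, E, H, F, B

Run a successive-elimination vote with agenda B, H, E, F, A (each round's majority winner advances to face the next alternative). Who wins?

H

Round 1: B vs H — 6–17, H advances.
Round 2: H vs E — 13–10, H advances.
Round 3: H vs F — 18–5, H advances.
Round 4: H vs A — 13–10, H advances.
H survives the agenda.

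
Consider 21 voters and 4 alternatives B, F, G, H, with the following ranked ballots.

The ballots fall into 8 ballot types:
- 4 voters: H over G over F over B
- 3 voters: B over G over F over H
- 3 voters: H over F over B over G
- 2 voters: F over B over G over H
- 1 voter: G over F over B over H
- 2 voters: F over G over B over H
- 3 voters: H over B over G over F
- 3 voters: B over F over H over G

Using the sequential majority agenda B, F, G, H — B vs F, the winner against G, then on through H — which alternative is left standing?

H

Round 1: B vs F — 9–12, F advances.
Round 2: F vs G — 10–11, G advances.
Round 3: G vs H — 8–13, H advances.
H survives the agenda.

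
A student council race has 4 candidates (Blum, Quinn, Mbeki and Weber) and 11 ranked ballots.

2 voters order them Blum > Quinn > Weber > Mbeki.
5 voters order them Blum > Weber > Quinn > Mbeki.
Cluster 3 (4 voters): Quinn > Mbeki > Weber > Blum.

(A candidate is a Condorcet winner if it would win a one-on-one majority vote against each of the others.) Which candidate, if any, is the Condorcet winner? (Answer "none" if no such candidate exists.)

Blum

Check each pair by majority over 11 ballots:
Blum–Quinn: Blum 7–4.
Blum vs Mbeki: Blum wins 7–4.
Blum–Weber: Blum 7–4.
Quinn–Mbeki: Quinn 11–0.
Quinn–Weber: Quinn 6–5.
Mbeki vs Weber: Weber, 7–4.
Only Blum has no losses; Blum is the Condorcet winner.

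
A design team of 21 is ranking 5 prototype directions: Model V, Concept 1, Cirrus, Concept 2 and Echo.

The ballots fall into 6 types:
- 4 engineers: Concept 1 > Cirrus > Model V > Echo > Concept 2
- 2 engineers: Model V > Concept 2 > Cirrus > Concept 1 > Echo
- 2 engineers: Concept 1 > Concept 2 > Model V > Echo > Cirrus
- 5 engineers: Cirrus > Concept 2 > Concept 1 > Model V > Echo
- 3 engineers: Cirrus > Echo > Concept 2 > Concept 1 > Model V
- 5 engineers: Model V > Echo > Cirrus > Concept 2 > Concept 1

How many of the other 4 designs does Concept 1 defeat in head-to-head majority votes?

Concept 1 against each rival (21 engineers):
Concept 1 vs Model V: Concept 1 wins 14–7.
Concept 1 vs Cirrus: Concept 1 is ranked higher on 4+2 = 6 ballots, Cirrus on 15. Cirrus wins 15–6.
Concept 1–Concept 2: Concept 2 15–6.
Concept 1 vs Echo: 13 to 8, Concept 1.
Concept 1 beats Model V, Echo; loses to Cirrus, Concept 2 — 2 pairwise wins.

2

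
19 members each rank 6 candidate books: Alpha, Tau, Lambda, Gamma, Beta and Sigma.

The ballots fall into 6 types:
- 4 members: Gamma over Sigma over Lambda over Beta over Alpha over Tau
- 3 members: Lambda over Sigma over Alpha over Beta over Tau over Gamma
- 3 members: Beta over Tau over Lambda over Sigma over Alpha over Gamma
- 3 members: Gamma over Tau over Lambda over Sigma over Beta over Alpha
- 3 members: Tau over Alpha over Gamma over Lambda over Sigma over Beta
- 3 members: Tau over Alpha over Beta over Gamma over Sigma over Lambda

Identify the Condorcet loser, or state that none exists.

none

Head-to-head results (19 members):
Alpha vs Tau: Tau wins 12–7.
Alpha vs Lambda: Alpha is ranked higher on 3+3 = 6 ballots, Lambda on 13. Lambda wins 13–6.
Alpha vs Gamma: Alpha preferred on 3+3+3+3 = 12 ballots; Alpha wins 12–7.
Alpha vs Beta: Beta, 10–9.
Alpha vs Sigma: 3+3 = 6 for Alpha, 13 for Sigma — Sigma by 13–6.
Tau vs Lambda: Tau, 12–7.
Tau vs Gamma: Tau, 12–7.
Tau vs Beta: Beta wins 10–9.
Tau vs Sigma: Tau is ranked higher on 3+3+3+3 = 12 ballots, Sigma on 7. Tau wins 12–7.
Lambda vs Gamma: Lambda preferred on 3+3 = 6 ballots; Gamma wins 13–6.
Lambda vs Beta: 13 to 6, Lambda.
Lambda vs Sigma: 12 to 7, Lambda.
Gamma vs Beta: Gamma wins 10–9.
Gamma vs Sigma: 13 to 6, Gamma.
Beta–Sigma: Sigma 13–6.
Each book has at least one pairwise win (Alpha beats Gamma; Tau beats Alpha; Lambda beats Alpha; Gamma beats Lambda; Beta beats Alpha; Sigma beats Alpha) — no Condorcet loser.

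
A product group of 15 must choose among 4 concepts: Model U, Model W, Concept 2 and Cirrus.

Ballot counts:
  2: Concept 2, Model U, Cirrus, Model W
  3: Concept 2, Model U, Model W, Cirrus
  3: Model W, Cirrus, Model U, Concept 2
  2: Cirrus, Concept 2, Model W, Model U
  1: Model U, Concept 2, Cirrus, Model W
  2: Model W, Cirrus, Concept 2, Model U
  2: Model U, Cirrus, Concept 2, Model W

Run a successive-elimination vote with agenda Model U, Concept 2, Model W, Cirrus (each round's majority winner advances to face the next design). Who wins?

Cirrus

Round 1: Model U vs Concept 2 — 6–9, Concept 2 advances.
Round 2: Concept 2 vs Model W — 10–5, Concept 2 advances.
Round 3: Concept 2 vs Cirrus — 6–9, Cirrus advances.
Cirrus survives the agenda.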